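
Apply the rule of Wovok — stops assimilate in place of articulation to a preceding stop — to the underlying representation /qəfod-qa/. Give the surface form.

[qəfodta]

The rule targets /q/ (voiceless uvular stop), which sits after the trigger /d/ (alveolar).
Changing only its place to alveolar gives [t] — the voiceless alveolar stop.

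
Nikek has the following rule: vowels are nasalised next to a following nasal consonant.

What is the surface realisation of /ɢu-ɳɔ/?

[ɢũɳɔ]

/u/ sits next to the nasal /ɳ/ and is therefore nasalised to [ũ].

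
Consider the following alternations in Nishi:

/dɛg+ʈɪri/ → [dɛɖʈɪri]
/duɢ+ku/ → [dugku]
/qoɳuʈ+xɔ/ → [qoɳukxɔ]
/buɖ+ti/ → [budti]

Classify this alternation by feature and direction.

The segment that alternates is /g/, which surfaces as [ɖ] when adjacent to /ʈ/.
The change velar → retroflex matches the place of the following /ʈ/, identifying this as place assimilation.
Manner and voice are unchanged, so the assimilation is partial, not total.
The same holds elsewhere in the data: /ɢ/ → [g] before /k/ (uvular → velar, matching velar); /ʈ/ → [k] before /x/ (retroflex → velar, matching velar); /ɖ/ → [d] before /t/ (retroflex → alveolar, matching alveolar) — only place changes, and always toward the following segment.
The trigger is the following segment, so the direction is regressive (anticipatory).

regressive place assimilation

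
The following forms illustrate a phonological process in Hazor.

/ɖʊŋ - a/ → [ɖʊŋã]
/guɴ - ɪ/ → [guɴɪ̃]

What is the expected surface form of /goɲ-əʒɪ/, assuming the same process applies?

The data show progressive nasality assimilation (vowel nasalisation): /a/ → [ã] after /ŋ/; /ɪ/ → [ɪ̃] after /ɴ/ — a vowel is nasalised by an immediately preceding nasal consonant.
The vowel /ə/ is adjacent to the preceding nasal /ɲ/, so it acquires [+nasal] and surfaces as [ə̃].

[goɲə̃ʒɪ]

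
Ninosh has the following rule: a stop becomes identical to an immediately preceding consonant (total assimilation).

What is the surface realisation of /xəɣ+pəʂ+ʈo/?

[xəɣɣəʂʂo]

/p/ is the segment targeted by the rule; it sits immediately after /ɣ/, so it assimilates completely and surfaces as [ɣ].
The same rule applies at the second boundary: /ʈ/ → [ʂ] next to /ʂ/.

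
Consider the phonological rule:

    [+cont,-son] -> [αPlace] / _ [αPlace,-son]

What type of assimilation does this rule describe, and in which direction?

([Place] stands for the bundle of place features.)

The rule copies the place features (abbreviated [Place]) from the environment onto the target, so the assimilating feature is place.
Since the environment is written after the underscore, the trigger follows the target; the direction is regressive.

regressive place assimilation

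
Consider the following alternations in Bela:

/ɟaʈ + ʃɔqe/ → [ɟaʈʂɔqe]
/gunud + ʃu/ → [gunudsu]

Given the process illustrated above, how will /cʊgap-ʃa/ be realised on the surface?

The data show progressive place assimilation: /ʃ/ → [ʂ] after /ʈ/; /ʃ/ → [s] after /d/. In each pair only place changes, matching the preceding consonant, while manner and voice stay constant.
The rule targets /ʃ/ (voiceless postalveolar fricative), which sits after the trigger /p/ (bilabial).
The voiceless bilabial fricative is [ɸ], so /ʃ/ → [ɸ].

[cʊgapɸa]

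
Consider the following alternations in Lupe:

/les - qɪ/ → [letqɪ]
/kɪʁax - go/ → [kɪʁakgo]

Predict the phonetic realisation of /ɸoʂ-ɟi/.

[ɸoʈɟi]

The data show regressive manner assimilation: /s/ → [t] before /q/; /x/ → [k] before /g/. In each pair only manner changes, matching the following consonant, while place and voice stay constant.
The rule targets /ʂ/ (voiceless retroflex fricative), which sits before the trigger /ɟ/ (stop).
The voiceless retroflex stop is [ʈ], so /ʂ/ → [ʈ].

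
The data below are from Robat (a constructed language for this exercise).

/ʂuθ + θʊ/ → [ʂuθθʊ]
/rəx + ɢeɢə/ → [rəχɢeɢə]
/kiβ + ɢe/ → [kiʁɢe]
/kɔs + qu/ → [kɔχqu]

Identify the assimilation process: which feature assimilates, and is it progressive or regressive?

Underlying /x/ is realised as [χ] next to /ɢ/; /ɢ/ itself does not change.
/x/ is velar while /ɢ/ is uvular; the output [χ] is uvular, matching the trigger — so the feature that spreads is place.
Manner and voice are unchanged, so the assimilation is partial, not total.
The same holds elsewhere in the data: /β/ → [ʁ] before /ɢ/ (bilabial → uvular, matching uvular); /s/ → [χ] before /q/ (alveolar → uvular, matching uvular) — only place changes, and always toward the following segment.
Nothing changes in [ʂuθθʊ]: there the adjacent consonants already agree in place (/θ/ and /θ/ are both dental), so this form is consistent with the same rule.
Since the segment that changes precedes the conditioning segment, the assimilation is regressive.

regressive place assimilation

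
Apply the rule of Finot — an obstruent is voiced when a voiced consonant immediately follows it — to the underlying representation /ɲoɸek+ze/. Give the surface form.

/k/ is a voiceless velar stop. The following trigger /z/ is voiced, so /k/ must become voiced as well.
The voiced velar stop is [g], so /k/ → [g].

[ɲoɸegze]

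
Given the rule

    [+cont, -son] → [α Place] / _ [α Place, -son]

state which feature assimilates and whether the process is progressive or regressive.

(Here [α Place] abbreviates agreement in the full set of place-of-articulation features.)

The rule copies the place features (abbreviated [Place]) from the environment onto the target, so the assimilating feature is place.
The conditioning segment sits to the right of the focus bar, meaning the trigger follows the segment that changes — regressive assimilation.

regressive place assimilation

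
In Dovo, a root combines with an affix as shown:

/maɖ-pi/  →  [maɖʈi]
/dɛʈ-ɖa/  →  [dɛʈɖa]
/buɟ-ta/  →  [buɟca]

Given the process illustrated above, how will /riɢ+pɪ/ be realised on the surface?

[riɢqɪ]

The data show progressive place assimilation: /p/ → [ʈ] after /ɖ/; /t/ → [c] after /ɟ/. In each pair only place changes, matching the preceding consonant, while manner and voice stay constant.
Nothing changes in [dɛʈɖa]: there the adjacent consonants already agree in place (/ɖ/ and /ʈ/ are both retroflex), so this form is consistent with the same rule.
/p/ is a voiceless bilabial stop. The preceding trigger /ɢ/ is uvular, so /p/ must become uvular as well.
A voiceless uvular stop is [q], so the surface segment is [q].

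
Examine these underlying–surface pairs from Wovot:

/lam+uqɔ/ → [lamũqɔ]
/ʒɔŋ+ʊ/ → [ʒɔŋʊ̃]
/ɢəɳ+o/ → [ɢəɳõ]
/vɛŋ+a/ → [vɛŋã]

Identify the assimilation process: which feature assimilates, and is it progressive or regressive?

The vowel /u/ surfaces as nasalised [ũ] next to the preceding nasal /m/ — it has acquired the [+nasal] feature of its neighbour.
Likewise in the remaining data: /ʊ/ → [ʊ̃] after /ŋ/; /o/ → [õ] after /ɳ/; /a/ → [ã] after /ŋ/ — each time a vowel is nasalised next to a preceding nasal.
Because the conditioning nasal is to the left of the vowel that changes, the process is progressive (perseverative).

progressive nasality assimilation (vowel nasalisation)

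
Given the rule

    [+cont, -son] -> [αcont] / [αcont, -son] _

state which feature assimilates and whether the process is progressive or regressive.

progressive manner assimilation

The rule copies [cont] (continuancy) from the environment onto the target fricatives; since [±cont] encodes the stop/fricative manner contrast, the assimilating dimension is manner.
Since the environment is written before the underscore, the trigger precedes the target; the direction is progressive.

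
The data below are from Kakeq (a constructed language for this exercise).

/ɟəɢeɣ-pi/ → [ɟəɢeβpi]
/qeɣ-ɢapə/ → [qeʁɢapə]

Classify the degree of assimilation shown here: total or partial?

Comparing underlying and surface forms, /ɣ/ → [β] is the alternation; the neighbouring /p/ is constant.
The change velar → bilabial matches the place of the following /p/, identifying this as place assimilation.
Manner and voice are unchanged, so the assimilation is partial, not total.
The same holds elsewhere in the data: /ɣ/ → [ʁ] before /ɢ/ (velar → uvular, matching uvular) — only place changes, and always toward the following segment.

partial assimilation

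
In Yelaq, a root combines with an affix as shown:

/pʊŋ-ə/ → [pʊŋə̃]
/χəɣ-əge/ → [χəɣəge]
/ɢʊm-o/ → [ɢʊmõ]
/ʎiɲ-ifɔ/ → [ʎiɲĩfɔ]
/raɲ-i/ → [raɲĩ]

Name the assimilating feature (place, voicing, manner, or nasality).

The vowel /ə/ surfaces as nasalised [ə̃] next to the preceding nasal /ŋ/ — it has acquired the [+nasal] feature of its neighbour.
The other forms show the same pattern: /o/ → [õ] after /m/; /i/ → [ĩ] after /ɲ/ — each time a vowel is nasalised next to a preceding nasal.
No change occurs in [χəɣəge] because the vowel at the boundary is adjacent to an oral consonant, not a nasal (/ə/ next to /ɣ/).

nasality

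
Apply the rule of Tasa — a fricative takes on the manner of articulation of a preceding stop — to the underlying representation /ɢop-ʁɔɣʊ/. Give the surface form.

[ɢopɢɔɣʊ]

The rule targets /ʁ/ (voiced uvular fricative), which sits after the trigger /p/ (stop).
The voiced uvular stop is [ɢ], so /ʁ/ → [ɢ].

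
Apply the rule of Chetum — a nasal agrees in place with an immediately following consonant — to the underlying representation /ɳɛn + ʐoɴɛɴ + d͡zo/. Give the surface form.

The rule targets /n/ (voiced alveolar nasal), which sits before the trigger /ʐ/ (retroflex).
Changing only its place to retroflex gives [ɳ] — the voiced retroflex nasal.
At the second juncture, /ɴ/ likewise becomes [n] adjacent to /d͡z/.

[ɳɛɳʐoɴɛnd͡zo]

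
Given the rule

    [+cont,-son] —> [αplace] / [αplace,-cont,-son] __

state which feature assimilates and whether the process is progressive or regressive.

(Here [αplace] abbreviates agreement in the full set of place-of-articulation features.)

The rule copies the place features (abbreviated [place]) from the environment onto the target, so the assimilating feature is place.
The conditioning segment sits to the left of the focus bar, meaning the trigger precedes the segment that changes — progressive assimilation.

progressive place assimilation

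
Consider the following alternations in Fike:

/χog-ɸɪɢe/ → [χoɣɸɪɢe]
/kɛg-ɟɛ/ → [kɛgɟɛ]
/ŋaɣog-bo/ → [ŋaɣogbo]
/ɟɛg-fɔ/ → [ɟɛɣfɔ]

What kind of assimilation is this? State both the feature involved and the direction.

Underlying /g/ is realised as [ɣ] next to /ɸ/; /ɸ/ itself does not change.
The change stop → fricative matches the manner of the following /ɸ/, identifying this as manner assimilation.
Place and voice are unchanged, so the assimilation is partial, not total.
The same holds elsewhere in the data: /g/ → [ɣ] before /f/ (stop → fricative, matching a fricative) — only manner changes, and always toward the following segment.
No alternation appears in [kɛgɟɛ], [ŋaɣogbo]: there the adjacent consonants already agree in manner (/g/ and /ɟ/ are both stops; /g/ and /b/ are both stops), so these forms are consistent with the same rule.
The trigger is the following segment, so the direction is regressive (anticipatory).

regressive manner assimilation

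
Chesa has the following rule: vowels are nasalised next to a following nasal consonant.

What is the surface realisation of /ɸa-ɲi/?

/a/ sits next to the nasal /ɲ/ and is therefore nasalised to [ã].

[ɸãɲi]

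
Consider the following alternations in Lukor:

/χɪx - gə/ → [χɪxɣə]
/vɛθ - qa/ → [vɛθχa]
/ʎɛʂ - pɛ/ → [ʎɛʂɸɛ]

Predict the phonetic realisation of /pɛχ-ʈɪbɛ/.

[pɛχʂɪbɛ]

The data show progressive manner assimilation: /g/ → [ɣ] after /x/; /q/ → [χ] after /θ/; /p/ → [ɸ] after /ʂ/. In each pair only manner changes, matching the preceding consonant, while place and voice stay constant.
/ʈ/ is a voiceless retroflex stop. The preceding trigger /χ/ is a fricative, so /ʈ/ must become a fricative as well.
The voiceless retroflex fricative is [ʂ], so /ʈ/ → [ʂ].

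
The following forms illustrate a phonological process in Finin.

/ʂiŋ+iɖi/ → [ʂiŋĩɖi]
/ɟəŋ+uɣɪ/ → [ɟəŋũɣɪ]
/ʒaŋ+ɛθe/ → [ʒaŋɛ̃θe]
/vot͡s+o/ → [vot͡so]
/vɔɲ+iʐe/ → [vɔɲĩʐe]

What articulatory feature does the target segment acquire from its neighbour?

nasality

The vowel /i/ surfaces as nasalised [ĩ] next to the preceding nasal /ŋ/ — it has acquired the [+nasal] feature of its neighbour.
Likewise in the remaining data: /u/ → [ũ] after /ŋ/; /ɛ/ → [ɛ̃] after /ŋ/; /i/ → [ĩ] after /ɲ/ — each time a vowel is nasalised next to a preceding nasal.
No change occurs in [vot͡so] because the vowel at the boundary is adjacent to an oral consonant, not a nasal (/o/ next to /t͡s/).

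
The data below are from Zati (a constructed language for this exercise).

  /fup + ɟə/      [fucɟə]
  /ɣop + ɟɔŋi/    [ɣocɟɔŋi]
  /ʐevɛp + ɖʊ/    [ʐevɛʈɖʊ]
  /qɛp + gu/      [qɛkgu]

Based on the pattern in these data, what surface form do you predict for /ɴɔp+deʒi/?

[ɴɔtdeʒi]

The data show regressive place assimilation: /p/ → [c] before /ɟ/; /p/ → [ʈ] before /ɖ/; /p/ → [k] before /g/. In each pair only place changes, matching the following consonant, while manner and voice stay constant.
/p/ is a voiceless bilabial stop. The following trigger /d/ is alveolar, so /p/ must become alveolar as well.
The voiceless alveolar stop is [t], so /p/ → [t].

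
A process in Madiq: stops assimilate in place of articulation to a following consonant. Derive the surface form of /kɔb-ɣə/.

[kɔgɣə]

/b/ is a voiced bilabial stop. The following trigger /ɣ/ is velar, so /b/ must become velar as well.
Changing only its place to velar gives [g] — the voiced velar stop.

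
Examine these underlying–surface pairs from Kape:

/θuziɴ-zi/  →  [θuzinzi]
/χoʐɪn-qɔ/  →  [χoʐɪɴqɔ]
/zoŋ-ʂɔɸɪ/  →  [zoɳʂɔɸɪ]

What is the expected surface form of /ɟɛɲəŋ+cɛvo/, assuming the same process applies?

[ɟɛɲəɲcɛvo]

The data show regressive place assimilation: /ɴ/ → [n] before /z/; /n/ → [ɴ] before /q/; /ŋ/ → [ɳ] before /ʂ/. In each pair only place changes, matching the following consonant, while manner and voice stay constant.
The rule targets /ŋ/ (voiced velar nasal), which sits before the trigger /c/ (palatal).
A voiced palatal nasal is [ɲ], so the surface segment is [ɲ].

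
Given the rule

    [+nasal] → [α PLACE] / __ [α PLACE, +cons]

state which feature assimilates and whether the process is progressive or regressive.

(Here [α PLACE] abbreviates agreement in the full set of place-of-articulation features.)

regressive place assimilation

The rule copies the place features (abbreviated [PLACE]) from the environment onto the target, so the assimilating feature is place.
Since the environment is written after the underscore, the trigger follows the target; the direction is regressive.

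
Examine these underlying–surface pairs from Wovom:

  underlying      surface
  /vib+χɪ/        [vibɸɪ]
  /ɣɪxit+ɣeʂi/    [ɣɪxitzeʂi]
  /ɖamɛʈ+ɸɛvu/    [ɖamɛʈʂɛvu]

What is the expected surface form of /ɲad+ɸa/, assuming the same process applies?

[ɲadsa]

The data show progressive place assimilation: /χ/ → [ɸ] after /b/; /ɣ/ → [z] after /t/; /ɸ/ → [ʂ] after /ʈ/. In each pair only place changes, matching the preceding consonant, while manner and voice stay constant.
The rule targets /ɸ/ (voiceless bilabial fricative), which sits after the trigger /d/ (alveolar).
Changing only its place to alveolar gives [s] — the voiceless alveolar fricative.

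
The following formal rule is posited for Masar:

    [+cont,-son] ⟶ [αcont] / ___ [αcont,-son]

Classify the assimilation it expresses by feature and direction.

regressive manner assimilation

The rule copies [cont] (continuancy) from the environment onto the target fricatives; since [±cont] encodes the stop/fricative manner contrast, the assimilating dimension is manner.
The conditioning segment sits to the right of the focus bar, meaning the trigger follows the segment that changes — regressive assimilation.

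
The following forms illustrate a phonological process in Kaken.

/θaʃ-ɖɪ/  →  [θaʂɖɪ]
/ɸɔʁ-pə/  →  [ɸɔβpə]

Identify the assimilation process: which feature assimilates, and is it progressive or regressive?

regressive place assimilation

Comparing underlying and surface forms, /ʃ/ → [ʂ] is the alternation; the neighbouring /ɖ/ is constant.
/ʃ/ is postalveolar while /ɖ/ is retroflex; the output [ʂ] is retroflex, matching the trigger — so the feature that spreads is place.
Manner and voice are unchanged, so the assimilation is partial, not total.
The same holds elsewhere in the data: /ʁ/ → [β] before /p/ (uvular → bilabial, matching bilabial) — only place changes, and always toward the following segment.
Since the segment that changes precedes the conditioning segment, the assimilation is regressive.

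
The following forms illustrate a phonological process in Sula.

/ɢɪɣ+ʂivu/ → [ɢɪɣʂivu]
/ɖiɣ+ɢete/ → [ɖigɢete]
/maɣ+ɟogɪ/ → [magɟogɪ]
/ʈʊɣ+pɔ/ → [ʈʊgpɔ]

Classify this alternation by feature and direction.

The segment that alternates is /ɣ/, which surfaces as [g] when adjacent to /ɢ/.
/ɣ/ is a fricative while /ɢ/ is a stop; the output [g] is a stop, matching the trigger — so the feature that spreads is manner.
Place and voice are unchanged, so the assimilation is partial, not total.
The same holds elsewhere in the data: /ɣ/ → [g] before /ɟ/ (fricative → stop, matching a stop); /ɣ/ → [g] before /p/ (fricative → stop, matching a stop) — only manner changes, and always toward the following segment.
Nothing changes in [ɢɪɣʂivu]: there the adjacent consonants already agree in manner (/ɣ/ and /ʂ/ are both fricatives), so this form is consistent with the same rule.
Since the segment that changes precedes the conditioning segment, the assimilation is regressive.

regressive manner assimilation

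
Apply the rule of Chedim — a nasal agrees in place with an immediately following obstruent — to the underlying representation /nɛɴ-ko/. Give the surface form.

[nɛŋko]

The rule targets /ɴ/ (voiced uvular nasal), which sits before the trigger /k/ (velar).
A voiced velar nasal is [ŋ], so the surface segment is [ŋ].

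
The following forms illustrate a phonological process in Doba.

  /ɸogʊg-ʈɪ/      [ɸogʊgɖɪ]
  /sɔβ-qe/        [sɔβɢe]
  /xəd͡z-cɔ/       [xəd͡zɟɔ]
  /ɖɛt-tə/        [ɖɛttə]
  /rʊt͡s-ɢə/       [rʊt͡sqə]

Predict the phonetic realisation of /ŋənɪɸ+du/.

The data show progressive voicing assimilation: /ʈ/ → [ɖ] after /g/; /q/ → [ɢ] after /β/; /c/ → [ɟ] after /d͡z/; /ɢ/ → [q] after /t͡s/. In each pair only voicing changes, matching the preceding consonant, while place and manner stay constant.
No alternation appears in [ɖɛttə]: there the adjacent consonants already agree in voicing (/t/ and /t/ are both voiceless), so this form is consistent with the same rule.
The rule targets /d/ (voiced alveolar stop), which sits after the trigger /ɸ/ (voiceless).
A voiceless alveolar stop is [t], so the surface segment is [t].

[ŋənɪɸtu]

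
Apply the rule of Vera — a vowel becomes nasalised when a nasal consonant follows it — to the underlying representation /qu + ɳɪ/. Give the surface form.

[qũɳɪ]

/u/ sits next to the nasal /ɳ/ and is therefore nasalised to [ũ].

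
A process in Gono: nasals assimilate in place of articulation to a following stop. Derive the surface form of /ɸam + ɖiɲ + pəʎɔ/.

/m/ is a voiced bilabial nasal. The following trigger /ɖ/ is retroflex, so /m/ must become retroflex as well.
The voiced retroflex nasal is [ɳ], so /m/ → [ɳ].
At the second juncture, /ɲ/ likewise becomes [m] adjacent to /p/.

[ɸaɳɖimpəʎɔ]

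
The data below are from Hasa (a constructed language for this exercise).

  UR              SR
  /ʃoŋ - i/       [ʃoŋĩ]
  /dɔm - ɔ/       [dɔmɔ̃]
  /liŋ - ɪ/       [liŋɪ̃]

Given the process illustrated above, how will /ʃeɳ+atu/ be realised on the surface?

[ʃeɳãtu]

The data show progressive nasality assimilation (vowel nasalisation): /i/ → [ĩ] after /ŋ/; /ɔ/ → [ɔ̃] after /m/; /ɪ/ → [ɪ̃] after /ŋ/ — a vowel is nasalised by an immediately preceding nasal consonant.
/a/ sits next to the nasal /ɳ/ and is therefore nasalised to [ã].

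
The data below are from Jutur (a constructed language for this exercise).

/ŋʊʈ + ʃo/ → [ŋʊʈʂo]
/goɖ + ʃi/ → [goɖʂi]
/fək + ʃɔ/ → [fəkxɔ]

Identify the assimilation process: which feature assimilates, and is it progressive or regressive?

Comparing underlying and surface forms, /ʃ/ → [ʂ] is the alternation; the neighbouring /ʈ/ is constant.
The change postalveolar → retroflex matches the place of the preceding /ʈ/, identifying this as place assimilation.
Manner and voice are unchanged, so the assimilation is partial, not total.
The same holds elsewhere in the data: /ʃ/ → [ʂ] after /ɖ/ (postalveolar → retroflex, matching retroflex); /ʃ/ → [x] after /k/ (postalveolar → velar, matching velar) — only place changes, and always toward the preceding segment.
The trigger is the preceding segment, so the direction is progressive (perseverative).

progressive place assimilation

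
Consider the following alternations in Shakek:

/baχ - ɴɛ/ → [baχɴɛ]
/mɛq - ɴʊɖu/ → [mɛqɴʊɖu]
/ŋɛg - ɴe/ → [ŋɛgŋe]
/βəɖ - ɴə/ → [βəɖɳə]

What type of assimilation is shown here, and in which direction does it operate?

progressive place assimilation

Underlying /ɴ/ is realised as [ŋ] next to /g/; /g/ itself does not change.
/ɴ/ is uvular while /g/ is velar; the output [ŋ] is velar, matching the trigger — so the feature that spreads is place.
Manner and voice are unchanged, so the assimilation is partial, not total.
Checking the remaining alternation: /ɴ/ → [ɳ] after /ɖ/ (uvular → retroflex, matching retroflex) — only place changes, and always toward the preceding segment.
No alternation appears in [baχɴɛ], [mɛqɴʊɖu]: there the adjacent consonants already agree in place (/ɴ/ and /χ/ are both uvular; /ɴ/ and /q/ are both uvular), so these forms are consistent with the same rule.
Since the segment that changes follows the conditioning segment, the assimilation is progressive.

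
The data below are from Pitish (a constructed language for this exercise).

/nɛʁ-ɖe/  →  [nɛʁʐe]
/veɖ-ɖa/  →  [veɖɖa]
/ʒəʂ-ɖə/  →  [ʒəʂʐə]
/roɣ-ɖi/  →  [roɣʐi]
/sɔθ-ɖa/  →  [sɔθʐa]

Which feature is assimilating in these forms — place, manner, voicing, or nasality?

Underlying /ɖ/ is realised as [ʐ] next to /ʁ/; /ʁ/ itself does not change.
The change stop → fricative matches the manner of the preceding /ʁ/, identifying this as manner assimilation.
The other alternating forms pattern the same way: /ɖ/ → [ʐ] after /ʂ/ (stop → fricative, matching a fricative); /ɖ/ → [ʐ] after /ɣ/ (stop → fricative, matching a fricative); /ɖ/ → [ʐ] after /θ/ (stop → fricative, matching a fricative) — only manner changes, and always toward the preceding segment.
Nothing changes in [veɖɖa]: there the adjacent consonants already agree in manner (/ɖ/ and /ɖ/ are both stops), so this form is consistent with the same rule.

manner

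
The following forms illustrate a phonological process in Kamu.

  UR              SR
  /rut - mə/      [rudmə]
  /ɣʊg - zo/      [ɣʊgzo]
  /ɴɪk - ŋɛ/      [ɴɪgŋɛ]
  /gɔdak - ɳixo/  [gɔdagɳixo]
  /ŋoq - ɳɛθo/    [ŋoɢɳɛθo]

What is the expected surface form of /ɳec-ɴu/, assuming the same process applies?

The data show regressive voicing assimilation: /t/ → [d] before /m/; /k/ → [g] before /ŋ/; /k/ → [g] before /ɳ/; /q/ → [ɢ] before /ɳ/. In each pair only voicing changes, matching the following consonant, while place and manner stay constant.
Nothing changes in [ɣʊgzo]: there the adjacent consonants already agree in voicing (/g/ and /z/ are both voiced), so this form is consistent with the same rule.
The rule targets /c/ (voiceless palatal stop), which sits before the trigger /ɴ/ (voiced).
A voiced palatal stop is [ɟ], so the surface segment is [ɟ].

[ɳeɟɴu]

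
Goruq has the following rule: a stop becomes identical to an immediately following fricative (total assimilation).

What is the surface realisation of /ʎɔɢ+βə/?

[ʎɔββə]

/ɢ/ is the segment targeted by the rule; it sits immediately before /β/, so it assimilates completely and surfaces as [β].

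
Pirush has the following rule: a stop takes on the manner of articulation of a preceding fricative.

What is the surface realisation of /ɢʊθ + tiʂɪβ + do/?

[ɢʊθsiʂɪβzo]

The rule targets /t/ (voiceless alveolar stop), which sits after the trigger /θ/ (fricative).
The voiceless alveolar fricative is [s], so /t/ → [s].
At the second juncture, /d/ likewise becomes [z] adjacent to /β/.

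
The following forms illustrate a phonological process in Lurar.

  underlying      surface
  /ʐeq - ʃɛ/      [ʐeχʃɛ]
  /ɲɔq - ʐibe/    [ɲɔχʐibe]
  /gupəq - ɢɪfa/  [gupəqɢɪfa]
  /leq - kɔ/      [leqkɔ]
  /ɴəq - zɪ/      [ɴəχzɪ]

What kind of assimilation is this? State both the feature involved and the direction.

regressive manner assimilation

Comparing underlying and surface forms, /q/ → [χ] is the alternation; the neighbouring /ʃ/ is constant.
The change stop → fricative matches the manner of the following /ʃ/, identifying this as manner assimilation.
Place and voice are unchanged, so the assimilation is partial, not total.
The other alternating forms pattern the same way: /q/ → [χ] before /ʐ/ (stop → fricative, matching a fricative); /q/ → [χ] before /z/ (stop → fricative, matching a fricative) — only manner changes, and always toward the following segment.
No alternation appears in [gupəqɢɪfa], [leqkɔ]: there the adjacent consonants already agree in manner (/q/ and /ɢ/ are both stops; /q/ and /k/ are both stops), so these forms are consistent with the same rule.
Since the segment that changes precedes the conditioning segment, the assimilation is regressive.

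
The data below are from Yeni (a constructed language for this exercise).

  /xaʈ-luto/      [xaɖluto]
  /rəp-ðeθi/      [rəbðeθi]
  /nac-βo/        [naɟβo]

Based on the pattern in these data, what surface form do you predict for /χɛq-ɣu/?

[χɛɢɣu]

The data show regressive voicing assimilation: /ʈ/ → [ɖ] before /l/; /p/ → [b] before /ð/; /c/ → [ɟ] before /β/. In each pair only voicing changes, matching the following consonant, while place and manner stay constant.
/q/ is a voiceless uvular stop. The following trigger /ɣ/ is voiced, so /q/ must become voiced as well.
The voiced uvular stop is [ɢ], so /q/ → [ɢ].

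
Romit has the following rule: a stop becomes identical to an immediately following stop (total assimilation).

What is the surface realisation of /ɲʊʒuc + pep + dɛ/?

/c/ is the segment targeted by the rule; it sits immediately before /p/, so it assimilates completely and surfaces as [p].
At the second juncture, /p/ likewise becomes [d] adjacent to /d/.

[ɲʊʒuppeddɛ]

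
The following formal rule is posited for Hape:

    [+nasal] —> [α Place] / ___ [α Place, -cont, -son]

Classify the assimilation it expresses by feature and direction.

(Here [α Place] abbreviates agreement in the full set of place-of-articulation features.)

The rule copies the place features (abbreviated [Place]) from the environment onto the target, so the assimilating feature is place.
The conditioning segment sits to the right of the focus bar, meaning the trigger follows the segment that changes — regressive assimilation.

regressive place assimilation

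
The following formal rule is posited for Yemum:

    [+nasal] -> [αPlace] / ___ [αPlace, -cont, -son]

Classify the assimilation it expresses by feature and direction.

The rule copies the place features (abbreviated [Place]) from the environment onto the target, so the assimilating feature is place.
The conditioning segment sits to the right of the focus bar, meaning the trigger follows the segment that changes — regressive assimilation.

regressive place assimilation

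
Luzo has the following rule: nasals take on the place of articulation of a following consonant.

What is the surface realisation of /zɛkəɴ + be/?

/ɴ/ is a voiced uvular nasal. The following trigger /b/ is bilabial, so /ɴ/ must become bilabial as well.
The voiced bilabial nasal is [m], so /ɴ/ → [m].

[zɛkəmbe]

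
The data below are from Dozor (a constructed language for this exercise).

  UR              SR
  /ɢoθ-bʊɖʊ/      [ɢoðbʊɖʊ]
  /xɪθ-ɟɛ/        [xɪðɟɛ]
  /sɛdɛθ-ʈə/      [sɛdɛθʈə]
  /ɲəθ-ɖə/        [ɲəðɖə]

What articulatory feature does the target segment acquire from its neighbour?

voicing

The segment that alternates is /θ/, which surfaces as [ð] when adjacent to /b/.
/θ/ is voiceless while /b/ is voiced; the output [ð] is voiced, matching the trigger — so the feature that spreads is voicing.
Checking the remaining alternations: /θ/ → [ð] before /ɟ/ (voiceless → voiced, matching voiced); /θ/ → [ð] before /ɖ/ (voiceless → voiced, matching voiced) — only voicing changes, and always toward the following segment.
Nothing changes in [sɛdɛθʈə]: there the adjacent consonants already agree in voicing (/θ/ and /ʈ/ are both voiceless), so this form is consistent with the same rule.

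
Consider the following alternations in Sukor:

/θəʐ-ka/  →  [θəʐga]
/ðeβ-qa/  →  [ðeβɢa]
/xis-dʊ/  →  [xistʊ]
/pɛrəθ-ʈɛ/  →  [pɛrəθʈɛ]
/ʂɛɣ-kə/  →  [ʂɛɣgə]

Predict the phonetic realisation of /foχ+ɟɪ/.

[foχcɪ]

The data show progressive voicing assimilation: /k/ → [g] after /ʐ/; /q/ → [ɢ] after /β/; /d/ → [t] after /s/; /k/ → [g] after /ɣ/. In each pair only voicing changes, matching the preceding consonant, while place and manner stay constant.
Nothing changes in [pɛrəθʈɛ]: there the adjacent consonants already agree in voicing (/ʈ/ and /θ/ are both voiceless), so this form is consistent with the same rule.
/ɟ/ is a voiced palatal stop. The preceding trigger /χ/ is voiceless, so /ɟ/ must become voiceless as well.
The voiceless palatal stop is [c], so /ɟ/ → [c].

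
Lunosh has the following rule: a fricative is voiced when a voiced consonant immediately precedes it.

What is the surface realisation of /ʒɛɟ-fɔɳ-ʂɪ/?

The rule targets /f/ (voiceless labiodental fricative), which sits after the trigger /ɟ/ (voiced).
The voiced labiodental fricative is [v], so /f/ → [v].
The same rule applies at the second boundary: /ʂ/ → [ʐ] next to /ɳ/.

[ʒɛɟvɔɳʐɪ]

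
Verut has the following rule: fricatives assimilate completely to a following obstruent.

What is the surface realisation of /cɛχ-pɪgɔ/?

[cɛppɪgɔ]

/χ/ is the segment targeted by the rule; it sits immediately before /p/, so it assimilates completely and surfaces as [p].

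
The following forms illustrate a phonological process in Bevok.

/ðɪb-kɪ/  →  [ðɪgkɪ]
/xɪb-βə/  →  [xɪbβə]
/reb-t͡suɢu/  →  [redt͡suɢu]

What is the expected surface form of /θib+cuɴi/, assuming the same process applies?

The data show regressive place assimilation: /b/ → [g] before /k/; /b/ → [d] before /t͡s/. In each pair only place changes, matching the following consonant, while manner and voice stay constant.
No alternation appears in [xɪbβə]: there the adjacent consonants already agree in place (/b/ and /β/ are both bilabial), so this form is consistent with the same rule.
/b/ is a voiced bilabial stop. The following trigger /c/ is palatal, so /b/ must become palatal as well.
Changing only its place to palatal gives [ɟ] — the voiced palatal stop.

[θiɟcuɴi]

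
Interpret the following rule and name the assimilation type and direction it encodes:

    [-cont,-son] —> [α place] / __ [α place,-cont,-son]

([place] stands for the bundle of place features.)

regressive place assimilation

The shared variable α links the value of the place features (abbreviated [place]) on the target to the same value on the neighbouring segment, so place is the feature that assimilates.
Since the environment is written after the underscore, the trigger follows the target; the direction is regressive.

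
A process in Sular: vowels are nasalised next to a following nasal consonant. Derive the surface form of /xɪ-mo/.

The vowel /ɪ/ is adjacent to the following nasal /m/, so it acquires [+nasal] and surfaces as [ɪ̃].

[xɪ̃mo]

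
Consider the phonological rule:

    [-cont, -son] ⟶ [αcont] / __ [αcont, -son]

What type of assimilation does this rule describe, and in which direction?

regressive manner assimilation

The shared variable α links the value of [cont] on the target to that of the neighbouring obstruent. [cont] distinguishes stops from fricatives — a manner-of-articulation feature — so this is manner assimilation.
The conditioning segment sits to the right of the focus bar, meaning the trigger follows the segment that changes — regressive assimilation.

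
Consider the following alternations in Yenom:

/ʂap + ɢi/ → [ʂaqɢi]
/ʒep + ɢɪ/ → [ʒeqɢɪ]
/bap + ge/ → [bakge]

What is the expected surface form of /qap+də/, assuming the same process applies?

[qatdə]

The data show regressive place assimilation: /p/ → [q] before /ɢ/; /p/ → [k] before /g/. In each pair only place changes, matching the following consonant, while manner and voice stay constant.
The rule targets /p/ (voiceless bilabial stop), which sits before the trigger /d/ (alveolar).
The voiceless alveolar stop is [t], so /p/ → [t].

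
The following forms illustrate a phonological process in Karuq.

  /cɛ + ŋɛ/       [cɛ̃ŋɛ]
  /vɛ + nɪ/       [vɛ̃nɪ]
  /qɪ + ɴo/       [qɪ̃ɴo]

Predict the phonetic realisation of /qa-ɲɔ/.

[qãɲɔ]

The data show regressive nasality assimilation (vowel nasalisation): /ɛ/ → [ɛ̃] before /ŋ/; /ɛ/ → [ɛ̃] before /n/; /ɪ/ → [ɪ̃] before /ɴ/ — a vowel is nasalised by an immediately following nasal consonant.
The vowel /a/ is adjacent to the following nasal /ɲ/, so it acquires [+nasal] and surfaces as [ã].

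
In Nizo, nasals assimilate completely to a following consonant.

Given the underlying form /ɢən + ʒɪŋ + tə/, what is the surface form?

[ɢəʒʒɪttə]

/n/ is the segment targeted by the rule; it sits immediately before /ʒ/, so it assimilates completely and surfaces as [ʒ].
The same rule applies at the second boundary: /ŋ/ → [t] next to /t/.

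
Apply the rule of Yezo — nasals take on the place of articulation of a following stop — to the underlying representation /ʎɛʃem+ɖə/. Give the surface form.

[ʎɛʃeɳɖə]

The rule targets /m/ (voiced bilabial nasal), which sits before the trigger /ɖ/ (retroflex).
A voiced retroflex nasal is [ɳ], so the surface segment is [ɳ].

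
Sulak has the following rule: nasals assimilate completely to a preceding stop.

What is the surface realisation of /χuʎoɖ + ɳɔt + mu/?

[χuʎoɖɖɔttu]

/ɳ/ is the segment targeted by the rule; it sits immediately after /ɖ/, so it assimilates completely and surfaces as [ɖ].
At the second juncture, /m/ likewise becomes [t] adjacent to /t/.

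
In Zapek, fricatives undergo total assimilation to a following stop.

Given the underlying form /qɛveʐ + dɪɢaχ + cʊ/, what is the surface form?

[qɛveddɪɢaccʊ]

/ʐ/ is the segment targeted by the rule; it sits immediately before /d/, so it assimilates completely and surfaces as [d].
At the second juncture, /χ/ likewise becomes [c] adjacent to /c/.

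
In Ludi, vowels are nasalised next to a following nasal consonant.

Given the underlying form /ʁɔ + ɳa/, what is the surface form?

[ʁɔ̃ɳa]

The vowel /ɔ/ is adjacent to the following nasal /ɳ/, so it acquires [+nasal] and surfaces as [ɔ̃].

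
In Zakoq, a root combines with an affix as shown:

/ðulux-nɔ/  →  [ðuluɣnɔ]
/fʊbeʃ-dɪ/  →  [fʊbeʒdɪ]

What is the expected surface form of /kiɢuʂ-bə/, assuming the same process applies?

The data show regressive voicing assimilation: /x/ → [ɣ] before /n/; /ʃ/ → [ʒ] before /d/. In each pair only voicing changes, matching the following consonant, while place and manner stay constant.
/ʂ/ is a voiceless retroflex fricative. The following trigger /b/ is voiced, so /ʂ/ must become voiced as well.
A voiced retroflex fricative is [ʐ], so the surface segment is [ʐ].

[kiɢuʐbə]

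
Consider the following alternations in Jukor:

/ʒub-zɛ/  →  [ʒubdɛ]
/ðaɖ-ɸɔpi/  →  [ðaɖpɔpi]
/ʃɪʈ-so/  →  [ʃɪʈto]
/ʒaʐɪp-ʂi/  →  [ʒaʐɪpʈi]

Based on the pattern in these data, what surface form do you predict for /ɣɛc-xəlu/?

[ɣɛckəlu]

The data show progressive manner assimilation: /z/ → [d] after /b/; /ɸ/ → [p] after /ɖ/; /s/ → [t] after /ʈ/; /ʂ/ → [ʈ] after /p/. In each pair only manner changes, matching the preceding consonant, while place and voice stay constant.
/x/ is a voiceless velar fricative. The preceding trigger /c/ is a stop, so /x/ must become a stop as well.
A voiceless velar stop is [k], so the surface segment is [k].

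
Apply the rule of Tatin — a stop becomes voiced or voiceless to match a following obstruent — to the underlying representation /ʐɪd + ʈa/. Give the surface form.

The rule targets /d/ (voiced alveolar stop), which sits before the trigger /ʈ/ (voiceless).
Changing only its voicing to voiceless gives [t] — the voiceless alveolar stop.

[ʐɪtʈa]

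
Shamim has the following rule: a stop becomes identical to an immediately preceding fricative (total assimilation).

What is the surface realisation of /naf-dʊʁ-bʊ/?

/d/ is the segment targeted by the rule; it sits immediately after /f/, so it assimilates completely and surfaces as [f].
The same rule applies at the second boundary: /b/ → [ʁ] next to /ʁ/.

[naffʊʁʁʊ]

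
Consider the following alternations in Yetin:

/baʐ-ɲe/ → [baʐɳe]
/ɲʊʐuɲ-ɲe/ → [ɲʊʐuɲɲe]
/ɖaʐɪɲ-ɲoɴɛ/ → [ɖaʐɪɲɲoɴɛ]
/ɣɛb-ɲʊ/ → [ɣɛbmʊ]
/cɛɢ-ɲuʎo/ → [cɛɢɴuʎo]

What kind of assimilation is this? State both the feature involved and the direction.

progressive place assimilation

Underlying /ɲ/ is realised as [ɳ] next to /ʐ/; /ʐ/ itself does not change.
The change palatal → retroflex matches the place of the preceding /ʐ/, identifying this as place assimilation.
Manner and voice are unchanged, so the assimilation is partial, not total.
Checking the remaining alternations: /ɲ/ → [m] after /b/ (palatal → bilabial, matching bilabial); /ɲ/ → [ɴ] after /ɢ/ (palatal → uvular, matching uvular) — only place changes, and always toward the preceding segment.
Nothing changes in [ɲʊʐuɲɲe], [ɖaʐɪɲɲoɴɛ]: there the adjacent consonants already agree in place (/ɲ/ and /ɲ/ are both palatal; /ɲ/ and /ɲ/ are both palatal), so these forms are consistent with the same rule.
Since the segment that changes follows the conditioning segment, the assimilation is progressive.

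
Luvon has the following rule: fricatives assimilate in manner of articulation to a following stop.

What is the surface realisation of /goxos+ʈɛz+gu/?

The rule targets /s/ (voiceless alveolar fricative), which sits before the trigger /ʈ/ (stop).
The voiceless alveolar stop is [t], so /s/ → [t].
At the second juncture, /z/ likewise becomes [d] adjacent to /g/.

[goxotʈɛdgu]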